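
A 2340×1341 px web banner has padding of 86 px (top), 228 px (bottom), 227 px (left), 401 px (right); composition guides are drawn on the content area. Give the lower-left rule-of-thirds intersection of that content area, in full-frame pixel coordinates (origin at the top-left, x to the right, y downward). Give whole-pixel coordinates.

Content width = 2340 − 227 − 401 = 1712 px; content height = 1341 − 86 − 228 = 1027 px.
Lower-left is one-third across and two-thirds down within the content area.
x = 227 + 1 × 1712/3 = 227 + 570.67 ≈ 798
y = 86 + 2 × 1027/3 = 86 + 684.67 ≈ 771

x = 798 px, y = 771 px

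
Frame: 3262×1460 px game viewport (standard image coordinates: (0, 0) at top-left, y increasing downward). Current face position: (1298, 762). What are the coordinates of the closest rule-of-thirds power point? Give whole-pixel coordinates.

x = 1087 px, y = 973 px

Third lines: x ∈ {1087, 2175}, y ∈ {487, 973}.
1298 is closer to x = 1087; 762 is closer to y = 973.
So the nearest intersection is the lower-left power point.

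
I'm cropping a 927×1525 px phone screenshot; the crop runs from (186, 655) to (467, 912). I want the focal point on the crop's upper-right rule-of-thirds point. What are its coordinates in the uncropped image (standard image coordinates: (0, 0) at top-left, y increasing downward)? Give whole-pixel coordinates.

(373, 741)

Crop width = 467 − 186 = 281 px; one third is 93.67 px.
Crop height = 912 − 655 = 257 px; one third is 85.67 px.
The upper-right point is two-thirds across and one-third down within the crop:
x = 186 + 2 × 93.67 ≈ 373; y = 655 + 1 × 85.67 ≈ 741.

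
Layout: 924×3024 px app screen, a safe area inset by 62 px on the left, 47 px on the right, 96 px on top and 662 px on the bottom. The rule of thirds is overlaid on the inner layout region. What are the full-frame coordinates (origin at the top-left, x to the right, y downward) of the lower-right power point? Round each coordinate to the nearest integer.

Content width = 924 − 62 − 47 = 815 px; content height = 3024 − 96 − 662 = 2266 px.
Lower-right is two-thirds across and two-thirds down within the inner layout region.
x = 62 + 2 × 815/3 = 62 + 543.33 ≈ 605
y = 96 + 2 × 2266/3 = 96 + 1510.67 ≈ 1607

x = 605 px, y = 1607 px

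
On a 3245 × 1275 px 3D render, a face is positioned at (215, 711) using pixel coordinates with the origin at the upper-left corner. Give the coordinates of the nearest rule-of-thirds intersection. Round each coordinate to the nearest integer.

Third lines: x ∈ {1082, 2163}, y ∈ {425, 850}.
215 is closer to x = 1082; 711 is closer to y = 850.
So the nearest intersection is the lower-left power point.

(1082, 850)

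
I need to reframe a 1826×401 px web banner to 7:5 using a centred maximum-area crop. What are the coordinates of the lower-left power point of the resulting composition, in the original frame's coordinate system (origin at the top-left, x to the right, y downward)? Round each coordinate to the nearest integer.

1826/401 > 7/5, so the 7:5 crop keeps the full height 401 and trims width to 401 × 7/5 = 561.40 px.
Left offset = (1826 − 561.40)/2 = 632.30 px; top offset = 0.
Lower-left is one-third across and two-thirds down within the crop:
x = 632.30 + 1 × 561.40/3 ≈ 819; y = 0.00 + 2 × 401.00/3 ≈ 267.

x = 819 px, y = 267 px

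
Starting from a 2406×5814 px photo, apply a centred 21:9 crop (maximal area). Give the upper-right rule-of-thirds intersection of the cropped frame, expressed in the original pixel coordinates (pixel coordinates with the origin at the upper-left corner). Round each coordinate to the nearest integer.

x = 1604 px, y = 2735 px

2406/5814 < 21/9, so the 21:9 crop keeps the full width 2406 and trims height to 2406 × 9/21 = 1031.14 px.
Top offset = (5814 − 1031.14)/2 = 2391.43 px; left offset = 0.
Upper-right is two-thirds across and one-third down within the crop:
x = 0.00 + 2 × 2406.00/3 ≈ 1604; y = 2391.43 + 1 × 1031.14/3 ≈ 2735.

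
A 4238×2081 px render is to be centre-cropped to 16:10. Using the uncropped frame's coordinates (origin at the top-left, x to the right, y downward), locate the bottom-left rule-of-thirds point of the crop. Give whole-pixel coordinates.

4238/2081 > 16/10, so the 16:10 crop keeps the full height 2081 and trims width to 2081 × 16/10 = 3329.60 px.
Left offset = (4238 − 3329.60)/2 = 454.20 px; top offset = 0.
Bottom-left is one-third across and two-thirds down within the crop:
x = 454.20 + 1 × 3329.60/3 ≈ 1564; y = 0.00 + 2 × 2081.00/3 ≈ 1387.

x = 1564 px, y = 1387 px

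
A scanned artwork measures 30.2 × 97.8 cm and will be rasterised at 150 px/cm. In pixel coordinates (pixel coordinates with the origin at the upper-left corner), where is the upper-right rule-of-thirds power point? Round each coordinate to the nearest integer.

In pixels the canvas is 30.2 × 150 = 4530 wide and 97.8 × 150 = 14670 tall.
The upper-right point is two-thirds across and one-third down:
x = 2 × 4530/3 ≈ 3020; y = 1 × 14670/3 ≈ 4890.

(3020, 4890)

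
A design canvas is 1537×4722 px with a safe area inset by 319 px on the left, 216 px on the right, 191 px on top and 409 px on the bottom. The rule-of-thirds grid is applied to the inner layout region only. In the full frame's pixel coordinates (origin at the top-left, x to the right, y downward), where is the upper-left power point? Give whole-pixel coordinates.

(653, 1565)

Content width = 1537 − 319 − 216 = 1002 px; content height = 4722 − 191 − 409 = 4122 px.
Upper-left is one-third across and one-third down within the inner layout region.
x = 319 + 1 × 1002/3 = 319 + 334.00 ≈ 653
y = 191 + 1 × 4122/3 = 191 + 1374.00 ≈ 1565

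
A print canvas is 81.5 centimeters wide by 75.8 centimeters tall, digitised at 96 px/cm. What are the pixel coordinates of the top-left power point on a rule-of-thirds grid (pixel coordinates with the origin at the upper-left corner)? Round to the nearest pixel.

x = 2608 px, y = 2426 px

In pixels the canvas is 81.5 × 96 = 7824 wide and 75.8 × 96 = 7276.8 tall.
The top-left point is one-third across and one-third down:
x = 1 × 7824/3 ≈ 2608; y = 1 × 7276.8/3 ≈ 2426.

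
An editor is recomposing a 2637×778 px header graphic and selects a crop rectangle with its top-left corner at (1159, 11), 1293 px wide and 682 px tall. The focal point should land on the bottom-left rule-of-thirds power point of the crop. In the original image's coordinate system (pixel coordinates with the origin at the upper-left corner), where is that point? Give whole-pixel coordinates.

One third of the crop width 1293 is 431.00 px.
One third of the crop height 682 is 227.33 px.
The bottom-left point is one-third across and two-thirds down within the crop:
x = 1159 + 1 × 431.00 ≈ 1590; y = 11 + 2 × 227.33 ≈ 466.

x = 1590 px, y = 466 px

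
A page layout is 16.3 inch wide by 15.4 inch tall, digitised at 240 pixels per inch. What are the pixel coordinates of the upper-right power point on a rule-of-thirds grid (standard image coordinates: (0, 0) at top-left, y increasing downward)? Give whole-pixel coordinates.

x = 2608 px, y = 1232 px

In pixels the canvas is 16.3 × 240 = 3912 wide and 15.4 × 240 = 3696 tall.
The upper-right point is two-thirds across and one-third down:
x = 2 × 3912/3 ≈ 2608; y = 1 × 3696/3 ≈ 1232.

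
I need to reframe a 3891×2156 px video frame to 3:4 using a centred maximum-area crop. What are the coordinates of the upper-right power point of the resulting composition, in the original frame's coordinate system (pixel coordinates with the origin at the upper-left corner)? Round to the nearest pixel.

3891/2156 > 3/4, so the 3:4 crop keeps the full height 2156 and trims width to 2156 × 3/4 = 1617.00 px.
Left offset = (3891 − 1617.00)/2 = 1137.00 px; top offset = 0.
Upper-right is two-thirds across and one-third down within the crop:
x = 1137.00 + 2 × 1617.00/3 ≈ 2215; y = 0.00 + 1 × 2156.00/3 ≈ 719.

x = 2215 px, y = 719 px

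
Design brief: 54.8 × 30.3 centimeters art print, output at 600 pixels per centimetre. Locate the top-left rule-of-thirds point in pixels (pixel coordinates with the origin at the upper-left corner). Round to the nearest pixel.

In pixels the canvas is 54.8 × 600 = 32880 wide and 30.3 × 600 = 18180 tall.
The top-left point is one-third across and one-third down:
x = 1 × 32880/3 ≈ 10960; y = 1 × 18180/3 ≈ 6060.

x = 10960 px, y = 6060 px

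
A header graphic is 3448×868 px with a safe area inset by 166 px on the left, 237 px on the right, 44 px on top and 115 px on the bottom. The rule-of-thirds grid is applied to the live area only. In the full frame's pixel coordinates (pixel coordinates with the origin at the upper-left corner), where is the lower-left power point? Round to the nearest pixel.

(1181, 517)

Content width = 3448 − 166 − 237 = 3045 px; content height = 868 − 44 − 115 = 709 px.
Lower-left is one-third across and two-thirds down within the live area.
x = 166 + 1 × 3045/3 = 166 + 1015.00 ≈ 1181
y = 44 + 2 × 709/3 = 44 + 472.67 ≈ 517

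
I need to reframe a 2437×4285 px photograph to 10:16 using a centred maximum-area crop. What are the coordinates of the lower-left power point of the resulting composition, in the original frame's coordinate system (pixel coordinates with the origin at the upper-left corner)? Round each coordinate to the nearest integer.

x = 812 px, y = 2792 px

2437/4285 < 10/16, so the 10:16 crop keeps the full width 2437 and trims height to 2437 × 16/10 = 3899.20 px.
Top offset = (4285 − 3899.20)/2 = 192.90 px; left offset = 0.
Lower-left is one-third across and two-thirds down within the crop:
x = 0.00 + 1 × 2437.00/3 ≈ 812; y = 192.90 + 2 × 3899.20/3 ≈ 2792.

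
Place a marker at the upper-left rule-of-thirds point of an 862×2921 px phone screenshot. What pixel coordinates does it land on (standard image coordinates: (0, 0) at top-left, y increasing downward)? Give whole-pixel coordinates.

x = 287 px, y = 974 px

The upper-left point sits one-third of the way across and one-third of the way down.
x = 1 × 862/3 ≈ 287; y = 1 × 2921/3 ≈ 974.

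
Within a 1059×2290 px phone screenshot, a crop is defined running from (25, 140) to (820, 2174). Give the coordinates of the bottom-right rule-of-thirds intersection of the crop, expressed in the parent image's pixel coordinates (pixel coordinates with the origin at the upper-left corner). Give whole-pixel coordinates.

x = 555 px, y = 1496 px

Crop width = 820 − 25 = 795 px; one third is 265.00 px.
Crop height = 2174 − 140 = 2034 px; one third is 678.00 px.
The bottom-right point is two-thirds across and two-thirds down within the crop:
x = 25 + 2 × 265.00 ≈ 555; y = 140 + 2 × 678.00 ≈ 1496.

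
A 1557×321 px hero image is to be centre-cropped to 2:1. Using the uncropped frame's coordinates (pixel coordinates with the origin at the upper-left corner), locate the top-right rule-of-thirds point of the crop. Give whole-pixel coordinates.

1557/321 > 2/1, so the 2:1 crop keeps the full height 321 and trims width to 321 × 2/1 = 642.00 px.
Left offset = (1557 − 642.00)/2 = 457.50 px; top offset = 0.
Top-right is two-thirds across and one-third down within the crop:
x = 457.50 + 2 × 642.00/3 ≈ 886; y = 0.00 + 1 × 321.00/3 ≈ 107.

x = 886 px, y = 107 px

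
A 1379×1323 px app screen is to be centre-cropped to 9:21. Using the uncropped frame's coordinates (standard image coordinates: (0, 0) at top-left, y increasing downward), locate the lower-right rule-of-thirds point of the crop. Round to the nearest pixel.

(784, 882)

1379/1323 > 9/21, so the 9:21 crop keeps the full height 1323 and trims width to 1323 × 9/21 = 567.00 px.
Left offset = (1379 − 567.00)/2 = 406.00 px; top offset = 0.
Lower-right is two-thirds across and two-thirds down within the crop:
x = 406.00 + 2 × 567.00/3 ≈ 784; y = 0.00 + 2 × 1323.00/3 ≈ 882.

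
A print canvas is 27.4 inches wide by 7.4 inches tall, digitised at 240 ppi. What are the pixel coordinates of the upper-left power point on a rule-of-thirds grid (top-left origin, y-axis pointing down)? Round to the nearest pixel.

x = 2192 px, y = 592 px

In pixels the canvas is 27.4 × 240 = 6576 wide and 7.4 × 240 = 1776 tall.
The upper-left point is one-third across and one-third down:
x = 1 × 6576/3 ≈ 2192; y = 1 × 1776/3 ≈ 592.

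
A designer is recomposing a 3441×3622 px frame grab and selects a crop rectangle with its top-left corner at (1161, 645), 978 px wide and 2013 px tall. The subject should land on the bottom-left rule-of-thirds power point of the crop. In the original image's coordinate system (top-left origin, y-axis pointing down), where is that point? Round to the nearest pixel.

One third of the crop width 978 is 326.00 px.
One third of the crop height 2013 is 671.00 px.
The bottom-left point is one-third across and two-thirds down within the crop:
x = 1161 + 1 × 326.00 ≈ 1487; y = 645 + 2 × 671.00 ≈ 1987.

(1487, 1987)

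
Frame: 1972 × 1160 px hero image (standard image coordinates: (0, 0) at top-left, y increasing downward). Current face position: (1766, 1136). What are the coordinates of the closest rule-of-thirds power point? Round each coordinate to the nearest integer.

Third lines: x ∈ {657, 1315}, y ∈ {387, 773}.
1766 is closer to x = 1315; 1136 is closer to y = 773.
So the nearest intersection is the lower-right power point.

x = 1315 px, y = 773 px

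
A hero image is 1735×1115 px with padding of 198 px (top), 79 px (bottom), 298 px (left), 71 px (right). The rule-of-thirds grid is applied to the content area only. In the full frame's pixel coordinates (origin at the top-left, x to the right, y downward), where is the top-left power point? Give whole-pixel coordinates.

x = 753 px, y = 477 px

Content width = 1735 − 298 − 71 = 1366 px; content height = 1115 − 198 − 79 = 838 px.
Top-left is one-third across and one-third down within the content area.
x = 298 + 1 × 1366/3 = 298 + 455.33 ≈ 753
y = 198 + 1 × 838/3 = 198 + 279.33 ≈ 477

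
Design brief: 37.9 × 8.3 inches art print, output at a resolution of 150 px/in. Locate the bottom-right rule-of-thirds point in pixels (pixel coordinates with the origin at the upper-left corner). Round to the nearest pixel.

In pixels the canvas is 37.9 × 150 = 5685 wide and 8.3 × 150 = 1245 tall.
The bottom-right point is two-thirds across and two-thirds down:
x = 2 × 5685/3 ≈ 3790; y = 2 × 1245/3 ≈ 830.

x = 3790 px, y = 830 px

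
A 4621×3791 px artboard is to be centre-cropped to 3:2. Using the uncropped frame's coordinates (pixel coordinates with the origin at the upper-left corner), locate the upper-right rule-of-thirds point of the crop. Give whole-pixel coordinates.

4621/3791 < 3/2, so the 3:2 crop keeps the full width 4621 and trims height to 4621 × 2/3 = 3080.67 px.
Top offset = (3791 − 3080.67)/2 = 355.17 px; left offset = 0.
Upper-right is two-thirds across and one-third down within the crop:
x = 0.00 + 2 × 4621.00/3 ≈ 3081; y = 355.17 + 1 × 3080.67/3 ≈ 1382.

(3081, 1382)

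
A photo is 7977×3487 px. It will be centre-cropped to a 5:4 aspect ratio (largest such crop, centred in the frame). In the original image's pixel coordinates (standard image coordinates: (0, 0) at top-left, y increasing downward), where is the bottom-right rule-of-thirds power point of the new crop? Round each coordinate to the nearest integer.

7977/3487 > 5/4, so the 5:4 crop keeps the full height 3487 and trims width to 3487 × 5/4 = 4358.75 px.
Left offset = (7977 − 4358.75)/2 = 1809.12 px; top offset = 0.
Bottom-right is two-thirds across and two-thirds down within the crop:
x = 1809.12 + 2 × 4358.75/3 ≈ 4715; y = 0.00 + 2 × 3487.00/3 ≈ 2325.

(4715, 2325)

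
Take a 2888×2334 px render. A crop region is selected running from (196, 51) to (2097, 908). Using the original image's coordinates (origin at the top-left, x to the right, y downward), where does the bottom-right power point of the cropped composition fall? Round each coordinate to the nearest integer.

(1463, 622)

Crop width = 2097 − 196 = 1901 px; one third is 633.67 px.
Crop height = 908 − 51 = 857 px; one third is 285.67 px.
The bottom-right point is two-thirds across and two-thirds down within the crop:
x = 196 + 2 × 633.67 ≈ 1463; y = 51 + 2 × 285.67 ≈ 622.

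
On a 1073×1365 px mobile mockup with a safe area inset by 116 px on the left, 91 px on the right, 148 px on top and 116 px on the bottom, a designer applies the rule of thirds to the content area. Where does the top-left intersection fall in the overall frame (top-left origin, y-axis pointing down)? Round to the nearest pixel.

Content width = 1073 − 116 − 91 = 866 px; content height = 1365 − 148 − 116 = 1101 px.
Top-left is one-third across and one-third down within the content area.
x = 116 + 1 × 866/3 = 116 + 288.67 ≈ 405
y = 148 + 1 × 1101/3 = 148 + 367.00 ≈ 515

(405, 515)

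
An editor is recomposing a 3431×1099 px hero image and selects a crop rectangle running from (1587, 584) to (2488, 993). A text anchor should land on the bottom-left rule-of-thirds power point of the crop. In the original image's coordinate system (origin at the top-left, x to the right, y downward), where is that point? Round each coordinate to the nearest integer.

Crop width = 2488 − 1587 = 901 px; one third is 300.33 px.
Crop height = 993 − 584 = 409 px; one third is 136.33 px.
The bottom-left point is one-third across and two-thirds down within the crop:
x = 1587 + 1 × 300.33 ≈ 1887; y = 584 + 2 × 136.33 ≈ 857.

x = 1887 px, y = 857 px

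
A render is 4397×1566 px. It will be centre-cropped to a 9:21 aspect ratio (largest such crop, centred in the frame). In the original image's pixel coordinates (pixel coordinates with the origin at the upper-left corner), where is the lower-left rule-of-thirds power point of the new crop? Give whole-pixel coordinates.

4397/1566 > 9/21, so the 9:21 crop keeps the full height 1566 and trims width to 1566 × 9/21 = 671.14 px.
Left offset = (4397 − 671.14)/2 = 1862.93 px; top offset = 0.
Lower-left is one-third across and two-thirds down within the crop:
x = 1862.93 + 1 × 671.14/3 ≈ 2087; y = 0.00 + 2 × 1566.00/3 ≈ 1044.

(2087, 1044)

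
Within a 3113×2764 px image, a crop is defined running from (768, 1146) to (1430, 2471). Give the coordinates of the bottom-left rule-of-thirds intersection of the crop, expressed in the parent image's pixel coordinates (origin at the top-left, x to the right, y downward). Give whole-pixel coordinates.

(989, 2029)

Crop width = 1430 − 768 = 662 px; one third is 220.67 px.
Crop height = 2471 − 1146 = 1325 px; one third is 441.67 px.
The bottom-left point is one-third across and two-thirds down within the crop:
x = 768 + 1 × 220.67 ≈ 989; y = 1146 + 2 × 441.67 ≈ 2029.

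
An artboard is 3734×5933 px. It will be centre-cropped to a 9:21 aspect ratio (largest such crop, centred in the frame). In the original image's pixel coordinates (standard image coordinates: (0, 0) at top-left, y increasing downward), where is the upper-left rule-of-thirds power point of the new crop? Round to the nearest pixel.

x = 1443 px, y = 1978 px

3734/5933 > 9/21, so the 9:21 crop keeps the full height 5933 and trims width to 5933 × 9/21 = 2542.71 px.
Left offset = (3734 − 2542.71)/2 = 595.64 px; top offset = 0.
Upper-left is one-third across and one-third down within the crop:
x = 595.64 + 1 × 2542.71/3 ≈ 1443; y = 0.00 + 1 × 5933.00/3 ≈ 1978.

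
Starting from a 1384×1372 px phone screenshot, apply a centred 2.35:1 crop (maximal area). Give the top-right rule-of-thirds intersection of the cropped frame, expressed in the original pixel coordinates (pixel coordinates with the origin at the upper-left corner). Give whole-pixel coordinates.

(923, 588)

1384/1372 < 2.35/1, so the 2.35:1 crop keeps the full width 1384 and trims height to 1384 × 1/2.35 = 588.94 px.
Top offset = (1372 − 588.94)/2 = 391.53 px; left offset = 0.
Top-right is two-thirds across and one-third down within the crop:
x = 0.00 + 2 × 1384.00/3 ≈ 923; y = 391.53 + 1 × 588.94/3 ≈ 588.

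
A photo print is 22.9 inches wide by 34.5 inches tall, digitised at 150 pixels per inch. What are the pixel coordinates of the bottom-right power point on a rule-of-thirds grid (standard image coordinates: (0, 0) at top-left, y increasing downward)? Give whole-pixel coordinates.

(2290, 3450)

In pixels the canvas is 22.9 × 150 = 3435 wide and 34.5 × 150 = 5175 tall.
The bottom-right point is two-thirds across and two-thirds down:
x = 2 × 3435/3 ≈ 2290; y = 2 × 5175/3 ≈ 3450.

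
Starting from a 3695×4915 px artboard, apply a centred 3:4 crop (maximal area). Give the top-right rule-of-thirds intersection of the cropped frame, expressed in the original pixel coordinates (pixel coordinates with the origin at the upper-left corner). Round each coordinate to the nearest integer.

3695/4915 > 3/4, so the 3:4 crop keeps the full height 4915 and trims width to 4915 × 3/4 = 3686.25 px.
Left offset = (3695 − 3686.25)/2 = 4.38 px; top offset = 0.
Top-right is two-thirds across and one-third down within the crop:
x = 4.38 + 2 × 3686.25/3 ≈ 2462; y = 0.00 + 1 × 4915.00/3 ≈ 1638.

x = 2462 px, y = 1638 px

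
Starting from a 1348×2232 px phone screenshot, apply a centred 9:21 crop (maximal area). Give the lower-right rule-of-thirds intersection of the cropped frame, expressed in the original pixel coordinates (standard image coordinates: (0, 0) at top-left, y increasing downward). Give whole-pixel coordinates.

x = 833 px, y = 1488 px

1348/2232 > 9/21, so the 9:21 crop keeps the full height 2232 and trims width to 2232 × 9/21 = 956.57 px.
Left offset = (1348 − 956.57)/2 = 195.71 px; top offset = 0.
Lower-right is two-thirds across and two-thirds down within the crop:
x = 195.71 + 2 × 956.57/3 ≈ 833; y = 0.00 + 2 × 2232.00/3 ≈ 1488.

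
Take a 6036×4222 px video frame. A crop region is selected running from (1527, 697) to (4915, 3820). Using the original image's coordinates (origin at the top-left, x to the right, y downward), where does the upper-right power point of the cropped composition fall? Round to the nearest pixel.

Crop width = 4915 − 1527 = 3388 px; one third is 1129.33 px.
Crop height = 3820 − 697 = 3123 px; one third is 1041.00 px.
The upper-right point is two-thirds across and one-third down within the crop:
x = 1527 + 2 × 1129.33 ≈ 3786; y = 697 + 1 × 1041.00 ≈ 1738.

(3786, 1738)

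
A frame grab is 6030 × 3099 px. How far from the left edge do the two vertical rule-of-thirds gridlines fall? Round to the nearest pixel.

6030 / 3 = 2010, so the vertical lines sit at one and two thirds of 6030.

2010 px and 4020 px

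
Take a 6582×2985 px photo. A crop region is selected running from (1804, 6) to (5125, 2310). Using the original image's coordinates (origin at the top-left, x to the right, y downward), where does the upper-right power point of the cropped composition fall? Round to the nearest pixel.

Crop width = 5125 − 1804 = 3321 px; one third is 1107.00 px.
Crop height = 2310 − 6 = 2304 px; one third is 768.00 px.
The upper-right point is two-thirds across and one-third down within the crop:
x = 1804 + 2 × 1107.00 ≈ 4018; y = 6 + 1 × 768.00 ≈ 774.

(4018, 774)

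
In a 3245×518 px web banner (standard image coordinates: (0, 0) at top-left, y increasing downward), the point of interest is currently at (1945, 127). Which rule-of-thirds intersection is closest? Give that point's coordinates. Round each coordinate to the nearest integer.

x = 2163 px, y = 173 px

Third lines: x ∈ {1082, 2163}, y ∈ {173, 345}.
1945 is closer to x = 2163; 127 is closer to y = 173.
So the nearest intersection is the upper-right power point.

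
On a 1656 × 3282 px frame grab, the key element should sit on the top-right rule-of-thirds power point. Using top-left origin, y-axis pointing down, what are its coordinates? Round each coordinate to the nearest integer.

The top-right point sits two-thirds of the way across and one-third of the way down.
x = 2 × 1656/3 ≈ 1104; y = 1 × 3282/3 ≈ 1094.

(1104, 1094)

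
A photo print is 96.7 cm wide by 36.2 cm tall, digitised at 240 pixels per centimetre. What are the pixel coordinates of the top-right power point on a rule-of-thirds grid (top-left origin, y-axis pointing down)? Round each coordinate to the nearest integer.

In pixels the canvas is 96.7 × 240 = 23208 wide and 36.2 × 240 = 8688 tall.
The top-right point is two-thirds across and one-third down:
x = 2 × 23208/3 ≈ 15472; y = 1 × 8688/3 ≈ 2896.

(15472, 2896)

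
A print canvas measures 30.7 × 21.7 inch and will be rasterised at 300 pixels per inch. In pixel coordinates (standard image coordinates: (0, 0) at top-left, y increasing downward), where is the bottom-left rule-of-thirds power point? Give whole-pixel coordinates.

x = 3070 px, y = 4340 px

In pixels the canvas is 30.7 × 300 = 9210 wide and 21.7 × 300 = 6510 tall.
The bottom-left point is one-third across and two-thirds down:
x = 1 × 9210/3 ≈ 3070; y = 2 × 6510/3 ≈ 4340.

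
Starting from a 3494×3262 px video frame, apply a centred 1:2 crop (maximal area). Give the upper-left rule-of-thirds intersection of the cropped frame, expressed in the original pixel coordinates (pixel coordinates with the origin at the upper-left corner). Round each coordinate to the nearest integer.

(1475, 1087)

3494/3262 > 1/2, so the 1:2 crop keeps the full height 3262 and trims width to 3262 × 1/2 = 1631.00 px.
Left offset = (3494 − 1631.00)/2 = 931.50 px; top offset = 0.
Upper-left is one-third across and one-third down within the crop:
x = 931.50 + 1 × 1631.00/3 ≈ 1475; y = 0.00 + 1 × 3262.00/3 ≈ 1087.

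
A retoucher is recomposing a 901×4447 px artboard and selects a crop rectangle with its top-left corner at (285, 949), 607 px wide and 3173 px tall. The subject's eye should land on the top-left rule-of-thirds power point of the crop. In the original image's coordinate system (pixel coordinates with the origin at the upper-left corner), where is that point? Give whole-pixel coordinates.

x = 487 px, y = 2007 px

One third of the crop width 607 is 202.33 px.
One third of the crop height 3173 is 1057.67 px.
The top-left point is one-third across and one-third down within the crop:
x = 285 + 1 × 202.33 ≈ 487; y = 949 + 1 × 1057.67 ≈ 2007.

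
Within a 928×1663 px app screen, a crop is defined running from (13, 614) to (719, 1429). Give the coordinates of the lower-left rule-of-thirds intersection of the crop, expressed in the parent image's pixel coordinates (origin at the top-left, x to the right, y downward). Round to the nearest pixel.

Crop width = 719 − 13 = 706 px; one third is 235.33 px.
Crop height = 1429 − 614 = 815 px; one third is 271.67 px.
The lower-left point is one-third across and two-thirds down within the crop:
x = 13 + 1 × 235.33 ≈ 248; y = 614 + 2 × 271.67 ≈ 1157.

x = 248 px, y = 1157 px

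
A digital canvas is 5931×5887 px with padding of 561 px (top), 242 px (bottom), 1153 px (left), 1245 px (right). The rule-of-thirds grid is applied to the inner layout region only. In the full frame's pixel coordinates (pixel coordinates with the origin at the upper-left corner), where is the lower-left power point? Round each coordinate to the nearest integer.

Content width = 5931 − 1153 − 1245 = 3533 px; content height = 5887 − 561 − 242 = 5084 px.
Lower-left is one-third across and two-thirds down within the inner layout region.
x = 1153 + 1 × 3533/3 = 1153 + 1177.67 ≈ 2331
y = 561 + 2 × 5084/3 = 561 + 3389.33 ≈ 3950

(2331, 3950)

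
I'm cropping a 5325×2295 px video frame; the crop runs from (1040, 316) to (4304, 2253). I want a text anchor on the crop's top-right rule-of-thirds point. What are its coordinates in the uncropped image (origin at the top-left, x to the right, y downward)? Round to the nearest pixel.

(3216, 962)

Crop width = 4304 − 1040 = 3264 px; one third is 1088.00 px.
Crop height = 2253 − 316 = 1937 px; one third is 645.67 px.
The top-right point is two-thirds across and one-third down within the crop:
x = 1040 + 2 × 1088.00 ≈ 3216; y = 316 + 1 × 645.67 ≈ 962.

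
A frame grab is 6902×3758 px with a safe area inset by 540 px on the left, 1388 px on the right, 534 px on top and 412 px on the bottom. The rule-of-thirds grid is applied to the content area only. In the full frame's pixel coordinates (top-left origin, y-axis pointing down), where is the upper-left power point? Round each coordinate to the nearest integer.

Content width = 6902 − 540 − 1388 = 4974 px; content height = 3758 − 534 − 412 = 2812 px.
Upper-left is one-third across and one-third down within the content area.
x = 540 + 1 × 4974/3 = 540 + 1658.00 ≈ 2198
y = 534 + 1 × 2812/3 = 534 + 937.33 ≈ 1471

(2198, 1471)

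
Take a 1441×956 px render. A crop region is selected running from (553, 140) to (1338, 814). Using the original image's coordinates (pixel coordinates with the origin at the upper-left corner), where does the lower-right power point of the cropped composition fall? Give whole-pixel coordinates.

Crop width = 1338 − 553 = 785 px; one third is 261.67 px.
Crop height = 814 − 140 = 674 px; one third is 224.67 px.
The lower-right point is two-thirds across and two-thirds down within the crop:
x = 553 + 2 × 261.67 ≈ 1076; y = 140 + 2 × 224.67 ≈ 589.

x = 1076 px, y = 589 px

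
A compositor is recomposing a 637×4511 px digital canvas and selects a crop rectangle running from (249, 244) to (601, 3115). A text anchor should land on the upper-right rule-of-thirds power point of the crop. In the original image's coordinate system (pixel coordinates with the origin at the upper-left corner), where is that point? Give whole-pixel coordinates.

Crop width = 601 − 249 = 352 px; one third is 117.33 px.
Crop height = 3115 − 244 = 2871 px; one third is 957.00 px.
The upper-right point is two-thirds across and one-third down within the crop:
x = 249 + 2 × 117.33 ≈ 484; y = 244 + 1 × 957.00 ≈ 1201.

(484, 1201)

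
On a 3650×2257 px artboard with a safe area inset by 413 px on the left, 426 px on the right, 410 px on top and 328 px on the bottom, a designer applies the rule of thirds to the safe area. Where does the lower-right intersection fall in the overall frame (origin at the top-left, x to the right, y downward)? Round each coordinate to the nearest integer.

x = 2287 px, y = 1423 px

Content width = 3650 − 413 − 426 = 2811 px; content height = 2257 − 410 − 328 = 1519 px.
Lower-right is two-thirds across and two-thirds down within the safe area.
x = 413 + 2 × 2811/3 = 413 + 1874.00 ≈ 2287
y = 410 + 2 × 1519/3 = 410 + 1012.67 ≈ 1423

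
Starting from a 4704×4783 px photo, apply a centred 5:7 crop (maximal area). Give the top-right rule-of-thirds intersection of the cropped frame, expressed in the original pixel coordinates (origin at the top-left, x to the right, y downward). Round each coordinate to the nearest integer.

(2921, 1594)

4704/4783 > 5/7, so the 5:7 crop keeps the full height 4783 and trims width to 4783 × 5/7 = 3416.43 px.
Left offset = (4704 − 3416.43)/2 = 643.79 px; top offset = 0.
Top-right is two-thirds across and one-third down within the crop:
x = 643.79 + 2 × 3416.43/3 ≈ 2921; y = 0.00 + 1 × 4783.00/3 ≈ 1594.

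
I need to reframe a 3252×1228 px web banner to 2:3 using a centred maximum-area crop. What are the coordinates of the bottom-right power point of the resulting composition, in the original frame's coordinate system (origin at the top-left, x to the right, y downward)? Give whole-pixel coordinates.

x = 1762 px, y = 819 px

3252/1228 > 2/3, so the 2:3 crop keeps the full height 1228 and trims width to 1228 × 2/3 = 818.67 px.
Left offset = (3252 − 818.67)/2 = 1216.67 px; top offset = 0.
Bottom-right is two-thirds across and two-thirds down within the crop:
x = 1216.67 + 2 × 818.67/3 ≈ 1762; y = 0.00 + 2 × 1228.00/3 ≈ 819.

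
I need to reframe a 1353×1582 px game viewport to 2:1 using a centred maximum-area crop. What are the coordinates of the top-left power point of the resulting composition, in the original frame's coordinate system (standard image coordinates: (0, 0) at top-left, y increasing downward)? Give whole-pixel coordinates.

1353/1582 < 2/1, so the 2:1 crop keeps the full width 1353 and trims height to 1353 × 1/2 = 676.50 px.
Top offset = (1582 − 676.50)/2 = 452.75 px; left offset = 0.
Top-left is one-third across and one-third down within the crop:
x = 0.00 + 1 × 1353.00/3 ≈ 451; y = 452.75 + 1 × 676.50/3 ≈ 678.

(451, 678)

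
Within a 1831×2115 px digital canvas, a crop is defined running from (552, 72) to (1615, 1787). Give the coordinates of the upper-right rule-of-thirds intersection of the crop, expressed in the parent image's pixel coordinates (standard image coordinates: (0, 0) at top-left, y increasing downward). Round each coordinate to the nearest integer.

Crop width = 1615 − 552 = 1063 px; one third is 354.33 px.
Crop height = 1787 − 72 = 1715 px; one third is 571.67 px.
The upper-right point is two-thirds across and one-third down within the crop:
x = 552 + 2 × 354.33 ≈ 1261; y = 72 + 1 × 571.67 ≈ 644.

(1261, 644)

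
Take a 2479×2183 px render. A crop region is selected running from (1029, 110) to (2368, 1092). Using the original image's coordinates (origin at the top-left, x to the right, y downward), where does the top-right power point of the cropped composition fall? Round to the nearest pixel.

Crop width = 2368 − 1029 = 1339 px; one third is 446.33 px.
Crop height = 1092 − 110 = 982 px; one third is 327.33 px.
The top-right point is two-thirds across and one-third down within the crop:
x = 1029 + 2 × 446.33 ≈ 1922; y = 110 + 1 × 327.33 ≈ 437.

x = 1922 px, y = 437 px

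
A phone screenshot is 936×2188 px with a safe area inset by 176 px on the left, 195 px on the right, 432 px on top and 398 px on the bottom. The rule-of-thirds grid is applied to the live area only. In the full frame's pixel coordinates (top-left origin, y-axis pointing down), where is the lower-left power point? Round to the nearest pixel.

Content width = 936 − 176 − 195 = 565 px; content height = 2188 − 432 − 398 = 1358 px.
Lower-left is one-third across and two-thirds down within the live area.
x = 176 + 1 × 565/3 = 176 + 188.33 ≈ 364
y = 432 + 2 × 1358/3 = 432 + 905.33 ≈ 1337

x = 364 px, y = 1337 px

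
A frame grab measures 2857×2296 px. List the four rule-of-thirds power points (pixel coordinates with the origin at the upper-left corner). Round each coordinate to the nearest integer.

(952, 765), (1905, 765), (952, 1531), (1905, 1531)

One third of 2857 is 952.33; one third of 2296 is 765.33.
Vertical third lines at x = 952 and x = 1905; horizontal third lines at y = 765 and y = 1531.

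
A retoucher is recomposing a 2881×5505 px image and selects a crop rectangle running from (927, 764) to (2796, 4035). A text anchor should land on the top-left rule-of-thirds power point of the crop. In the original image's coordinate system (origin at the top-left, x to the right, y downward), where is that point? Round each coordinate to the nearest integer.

x = 1550 px, y = 1854 px

Crop width = 2796 − 927 = 1869 px; one third is 623.00 px.
Crop height = 4035 − 764 = 3271 px; one third is 1090.33 px.
The top-left point is one-third across and one-third down within the crop:
x = 927 + 1 × 623.00 ≈ 1550; y = 764 + 1 × 1090.33 ≈ 1854.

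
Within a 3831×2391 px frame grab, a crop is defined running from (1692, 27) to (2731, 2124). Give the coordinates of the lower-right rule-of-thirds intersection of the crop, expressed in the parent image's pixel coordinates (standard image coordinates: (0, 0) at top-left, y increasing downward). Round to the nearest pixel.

Crop width = 2731 − 1692 = 1039 px; one third is 346.33 px.
Crop height = 2124 − 27 = 2097 px; one third is 699.00 px.
The lower-right point is two-thirds across and two-thirds down within the crop:
x = 1692 + 2 × 346.33 ≈ 2385; y = 27 + 2 × 699.00 ≈ 1425.

(2385, 1425)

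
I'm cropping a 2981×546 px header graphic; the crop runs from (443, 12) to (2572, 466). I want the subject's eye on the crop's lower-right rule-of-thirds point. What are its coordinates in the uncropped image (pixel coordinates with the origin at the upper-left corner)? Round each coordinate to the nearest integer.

(1862, 315)

Crop width = 2572 − 443 = 2129 px; one third is 709.67 px.
Crop height = 466 − 12 = 454 px; one third is 151.33 px.
The lower-right point is two-thirds across and two-thirds down within the crop:
x = 443 + 2 × 709.67 ≈ 1862; y = 12 + 2 × 151.33 ≈ 315.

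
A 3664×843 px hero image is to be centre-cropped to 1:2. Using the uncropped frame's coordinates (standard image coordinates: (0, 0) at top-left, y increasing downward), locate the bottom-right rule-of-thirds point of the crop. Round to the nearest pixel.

(1902, 562)

3664/843 > 1/2, so the 1:2 crop keeps the full height 843 and trims width to 843 × 1/2 = 421.50 px.
Left offset = (3664 − 421.50)/2 = 1621.25 px; top offset = 0.
Bottom-right is two-thirds across and two-thirds down within the crop:
x = 1621.25 + 2 × 421.50/3 ≈ 1902; y = 0.00 + 2 × 843.00/3 ≈ 562.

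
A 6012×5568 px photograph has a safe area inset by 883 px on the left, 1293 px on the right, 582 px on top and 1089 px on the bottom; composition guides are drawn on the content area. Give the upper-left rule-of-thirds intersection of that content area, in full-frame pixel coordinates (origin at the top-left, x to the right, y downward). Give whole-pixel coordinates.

Content width = 6012 − 883 − 1293 = 3836 px; content height = 5568 − 582 − 1089 = 3897 px.
Upper-left is one-third across and one-third down within the content area.
x = 883 + 1 × 3836/3 = 883 + 1278.67 ≈ 2162
y = 582 + 1 × 3897/3 = 582 + 1299.00 ≈ 1881

x = 2162 px, y = 1881 px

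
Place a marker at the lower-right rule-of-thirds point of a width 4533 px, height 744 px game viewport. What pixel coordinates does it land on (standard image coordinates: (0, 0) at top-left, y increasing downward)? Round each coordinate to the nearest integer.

The lower-right point sits two-thirds of the way across and two-thirds of the way down.
x = 2 × 4533/3 ≈ 3022; y = 2 × 744/3 ≈ 496.

x = 3022 px, y = 496 px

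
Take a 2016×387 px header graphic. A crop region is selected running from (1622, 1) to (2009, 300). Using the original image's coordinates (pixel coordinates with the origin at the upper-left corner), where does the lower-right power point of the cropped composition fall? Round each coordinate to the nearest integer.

Crop width = 2009 − 1622 = 387 px; one third is 129.00 px.
Crop height = 300 − 1 = 299 px; one third is 99.67 px.
The lower-right point is two-thirds across and two-thirds down within the crop:
x = 1622 + 2 × 129.00 ≈ 1880; y = 1 + 2 × 99.67 ≈ 200.

(1880, 200)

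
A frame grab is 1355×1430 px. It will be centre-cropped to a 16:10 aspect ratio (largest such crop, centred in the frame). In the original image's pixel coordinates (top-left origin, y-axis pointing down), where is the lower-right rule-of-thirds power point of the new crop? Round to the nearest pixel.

x = 903 px, y = 856 px

1355/1430 < 16/10, so the 16:10 crop keeps the full width 1355 and trims height to 1355 × 10/16 = 846.88 px.
Top offset = (1430 − 846.88)/2 = 291.56 px; left offset = 0.
Lower-right is two-thirds across and two-thirds down within the crop:
x = 0.00 + 2 × 1355.00/3 ≈ 903; y = 291.56 + 2 × 846.88/3 ≈ 856.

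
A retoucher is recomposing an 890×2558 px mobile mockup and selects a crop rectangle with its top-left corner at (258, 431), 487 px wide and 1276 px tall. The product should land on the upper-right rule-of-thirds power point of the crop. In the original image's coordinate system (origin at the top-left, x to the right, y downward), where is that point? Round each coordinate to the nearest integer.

(583, 856)

One third of the crop width 487 is 162.33 px.
One third of the crop height 1276 is 425.33 px.
The upper-right point is two-thirds across and one-third down within the crop:
x = 258 + 2 × 162.33 ≈ 583; y = 431 + 1 × 425.33 ≈ 856.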